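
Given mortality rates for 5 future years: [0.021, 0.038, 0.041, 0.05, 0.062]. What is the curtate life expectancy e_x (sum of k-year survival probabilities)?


e_x = sum_{k=1}^{n} k_p_x
k_p_x values:
  1_p_x = 0.979
  2_p_x = 0.941798
  3_p_x = 0.903184
  4_p_x = 0.858025
  5_p_x = 0.804828
e_x = 4.4868


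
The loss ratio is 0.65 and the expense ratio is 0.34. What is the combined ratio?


Combined ratio = loss ratio + expense ratio
= 0.65 + 0.34
= 0.99


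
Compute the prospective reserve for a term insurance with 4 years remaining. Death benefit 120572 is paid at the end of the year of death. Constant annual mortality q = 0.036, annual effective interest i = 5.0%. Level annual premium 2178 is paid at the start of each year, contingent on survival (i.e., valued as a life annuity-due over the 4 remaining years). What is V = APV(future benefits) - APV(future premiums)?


v = 1/(1+i) = 0.952381
APV(future benefits) per unit = sum_{k=0}^{3} k_p_x * q * v^(k+1) = 0.121195
APV(future benefits) = 120572 * 0.121195 = 14612.7292
Life annuity-due factor ä_{x:4} = sum_{k=0}^{3} k_p_x * v^k = 3.534856
APV(future premiums) = 2178 * 3.534856 = 7698.9154
V = 14612.7292 - 7698.9154
= 6913.8139


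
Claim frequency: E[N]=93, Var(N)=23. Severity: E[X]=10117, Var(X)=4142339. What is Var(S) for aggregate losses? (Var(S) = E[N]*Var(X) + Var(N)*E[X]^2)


Var(S) = E[N]*Var(X) + Var(N)*E[X]^2
= 93*4142339 + 23*10117^2
= 385237527 + 2354134847
= 2.7394e+09


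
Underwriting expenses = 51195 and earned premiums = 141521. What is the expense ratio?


Expense ratio = expenses / premiums
= 51195 / 141521
= 0.3617


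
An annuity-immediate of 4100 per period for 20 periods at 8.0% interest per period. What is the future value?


FV = PMT * ((1+i)^n - 1) / i
= 4100 * ((1.08)^20 - 1) / 0.08
= 4100 * (4.660957 - 1) / 0.08
= 187624.0536


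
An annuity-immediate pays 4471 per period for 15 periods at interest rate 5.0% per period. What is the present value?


PV = PMT * (1 - (1+i)^(-n)) / i
= 4471 * (1 - (1+0.05)^(-15)) / 0.05
= 4471 * (1 - 0.481017) / 0.05
= 4471 * 10.379658
= 46407.4511


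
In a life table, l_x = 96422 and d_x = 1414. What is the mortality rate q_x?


q_x = d_x / l_x
= 1414 / 96422
= 0.0147


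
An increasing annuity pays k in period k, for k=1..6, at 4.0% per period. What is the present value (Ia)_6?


(Ia)_n = sum_{k=1}^{n} k * v^k, v = 1/(1+i)
v = 0.961538
Sum computed term by term:
(Ia)_6 = 17.7484


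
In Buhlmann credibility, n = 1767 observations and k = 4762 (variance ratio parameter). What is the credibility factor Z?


Z = n / (n + k)
= 1767 / (1767 + 4762)
= 1767 / 6529
= 0.2706


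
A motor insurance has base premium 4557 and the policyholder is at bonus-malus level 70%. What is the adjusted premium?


adjusted = base * BM_level / 100
= 4557 * 70 / 100
= 4557 * 0.7
= 3189.9


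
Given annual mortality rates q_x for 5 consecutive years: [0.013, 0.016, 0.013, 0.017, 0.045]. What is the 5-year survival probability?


p_k = 1 - q_k for each year
Survival = product of (1 - q_k)
= 0.987 * 0.984 * 0.987 * 0.983 * 0.955
= 0.8999


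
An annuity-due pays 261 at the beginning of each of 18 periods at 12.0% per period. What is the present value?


PV_due = PMT * (1-(1+i)^(-n))/i * (1+i)
PV_immediate = 1892.1639
PV_due = 1892.1639 * 1.12
= 2119.2236


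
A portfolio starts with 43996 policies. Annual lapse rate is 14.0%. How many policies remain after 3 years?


remaining = initial * (1 - lapse)^years
= 43996 * (1 - 0.14)^3
= 43996 * 0.636056
= 27983.9198


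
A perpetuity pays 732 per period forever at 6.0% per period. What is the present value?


PV = PMT / i
= 732 / 0.06
= 12200.0


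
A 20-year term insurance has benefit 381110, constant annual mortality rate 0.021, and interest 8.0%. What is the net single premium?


NSP = benefit * sum_{k=0}^{n-1} k_p_x * q * v^(k+1)
With constant q=0.021, v=0.925926
Sum = 0.178741
NSP = 381110 * 0.178741
= 68120.1245


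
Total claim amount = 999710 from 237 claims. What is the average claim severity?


severity = total / number
= 999710 / 237
= 4218.1857


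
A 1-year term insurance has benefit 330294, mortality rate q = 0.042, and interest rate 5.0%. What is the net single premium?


NSP = benefit * q * v
v = 1/(1+i) = 0.952381
NSP = 330294 * 0.042 * 0.952381
= 13211.76


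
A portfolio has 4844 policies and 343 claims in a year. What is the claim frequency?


frequency = claims / policies
= 343 / 4844
= 0.0708


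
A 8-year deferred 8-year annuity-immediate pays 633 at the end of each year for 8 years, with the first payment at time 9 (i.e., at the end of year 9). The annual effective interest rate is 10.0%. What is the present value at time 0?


PV at time 8 of the 8-year annuity-immediate:
a_n = 633 * (1-(1+0.1)^(-8))/0.1 = 3377.0083
Discount back 8 years to time 0:
PV = 3377.0083 * (1+0.1)^(-8)
= 3377.0083 * 0.466507
= 1575.3993


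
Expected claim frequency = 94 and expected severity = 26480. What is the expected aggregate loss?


E[S] = E[N] * E[X]
= 94 * 26480
= 2.4891e+06


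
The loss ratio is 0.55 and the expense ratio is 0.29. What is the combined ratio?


Combined ratio = loss ratio + expense ratio
= 0.55 + 0.29
= 0.84


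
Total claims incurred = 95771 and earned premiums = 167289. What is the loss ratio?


Loss ratio = claims / premiums
= 95771 / 167289
= 0.5725


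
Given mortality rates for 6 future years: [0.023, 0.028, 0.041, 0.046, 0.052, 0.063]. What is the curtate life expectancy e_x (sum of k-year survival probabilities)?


e_x = sum_{k=1}^{n} k_p_x
k_p_x values:
  1_p_x = 0.977
  2_p_x = 0.949644
  3_p_x = 0.910709
  4_p_x = 0.868816
  5_p_x = 0.823638
  6_p_x = 0.771748
e_x = 5.3016


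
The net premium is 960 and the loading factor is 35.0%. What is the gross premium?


Gross = net * (1 + loading)
= 960 * (1 + 0.35)
= 960 * 1.35
= 1296.0


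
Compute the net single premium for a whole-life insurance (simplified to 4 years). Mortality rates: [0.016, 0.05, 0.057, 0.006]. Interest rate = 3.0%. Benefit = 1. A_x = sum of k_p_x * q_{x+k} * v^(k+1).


v = 0.970874
Year 0: k_p_x=1.0, q=0.016, term=0.015534
Year 1: k_p_x=0.984, q=0.05, term=0.046376
Year 2: k_p_x=0.9348, q=0.057, term=0.048762
Year 3: k_p_x=0.881516, q=0.006, term=0.004699
A_x = 0.1154


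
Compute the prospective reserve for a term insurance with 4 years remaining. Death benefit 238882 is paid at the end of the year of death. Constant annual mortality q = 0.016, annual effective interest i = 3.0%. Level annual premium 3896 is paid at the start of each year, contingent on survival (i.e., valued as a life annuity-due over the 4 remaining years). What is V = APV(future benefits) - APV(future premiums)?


v = 1/(1+i) = 0.970874
APV(future benefits) per unit = sum_{k=0}^{3} k_p_x * q * v^(k+1) = 0.058096
APV(future benefits) = 238882 * 0.058096 = 13878.0808
Life annuity-due factor ä_{x:4} = sum_{k=0}^{3} k_p_x * v^k = 3.739928
APV(future premiums) = 3896 * 3.739928 = 14570.7591
V = 13878.0808 - 14570.7591
= -692.6782


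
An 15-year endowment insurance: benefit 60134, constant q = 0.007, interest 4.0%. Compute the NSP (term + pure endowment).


Term component = 4480.4488
Pure endowment = 15_p_x * v^15 * benefit = 0.899992 * 0.555265 * 60134 = 30050.9863
NSP = 34531.4352


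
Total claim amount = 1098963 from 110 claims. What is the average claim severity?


severity = total / number
= 1098963 / 110
= 9990.5727


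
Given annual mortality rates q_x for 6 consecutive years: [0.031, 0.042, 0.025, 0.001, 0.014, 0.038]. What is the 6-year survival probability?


p_k = 1 - q_k for each year
Survival = product of (1 - q_k)
= 0.969 * 0.958 * 0.975 * 0.999 * 0.986 * 0.962
= 0.8577


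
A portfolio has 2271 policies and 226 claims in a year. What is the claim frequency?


frequency = claims / policies
= 226 / 2271
= 0.0995


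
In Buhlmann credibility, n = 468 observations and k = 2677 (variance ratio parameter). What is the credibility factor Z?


Z = n / (n + k)
= 468 / (468 + 2677)
= 468 / 3145
= 0.1488


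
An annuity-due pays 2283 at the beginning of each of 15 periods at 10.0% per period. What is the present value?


PV_due = PMT * (1-(1+i)^(-n))/i * (1+i)
PV_immediate = 17364.6795
PV_due = 17364.6795 * 1.1
= 19101.1475


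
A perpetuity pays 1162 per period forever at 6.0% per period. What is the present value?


PV = PMT / i
= 1162 / 0.06
= 19366.6667


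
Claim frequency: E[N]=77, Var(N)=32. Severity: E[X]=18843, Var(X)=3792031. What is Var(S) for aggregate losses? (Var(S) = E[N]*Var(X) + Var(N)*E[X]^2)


Var(S) = E[N]*Var(X) + Var(N)*E[X]^2
= 77*3792031 + 32*18843^2
= 291986387 + 11361876768
= 1.1654e+10


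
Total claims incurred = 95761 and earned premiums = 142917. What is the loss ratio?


Loss ratio = claims / premiums
= 95761 / 142917
= 0.67


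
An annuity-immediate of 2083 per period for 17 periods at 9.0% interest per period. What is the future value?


FV = PMT * ((1+i)^n - 1) / i
= 2083 * ((1.09)^17 - 1) / 0.09
= 2083 * (4.327633 - 1) / 0.09
= 77016.2266


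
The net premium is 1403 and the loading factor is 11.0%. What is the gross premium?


Gross = net * (1 + loading)
= 1403 * (1 + 0.11)
= 1403 * 1.11
= 1557.33


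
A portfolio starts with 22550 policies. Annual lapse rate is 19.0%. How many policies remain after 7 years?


remaining = initial * (1 - lapse)^years
= 22550 * (1 - 0.19)^7
= 22550 * 0.228768
= 5158.7167


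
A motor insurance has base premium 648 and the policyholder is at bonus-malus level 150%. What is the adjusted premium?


adjusted = base * BM_level / 100
= 648 * 150 / 100
= 648 * 1.5
= 972.0


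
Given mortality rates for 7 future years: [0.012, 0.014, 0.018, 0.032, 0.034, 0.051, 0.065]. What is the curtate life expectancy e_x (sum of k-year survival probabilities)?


e_x = sum_{k=1}^{n} k_p_x
k_p_x values:
  1_p_x = 0.988
  2_p_x = 0.974168
  3_p_x = 0.956633
  4_p_x = 0.926021
  5_p_x = 0.894536
  6_p_x = 0.848915
  7_p_x = 0.793735
e_x = 6.382


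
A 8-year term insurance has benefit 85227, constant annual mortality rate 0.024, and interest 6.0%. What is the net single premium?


NSP = benefit * sum_{k=0}^{n-1} k_p_x * q * v^(k+1)
With constant q=0.024, v=0.943396
Sum = 0.138115
NSP = 85227 * 0.138115
= 11771.1468


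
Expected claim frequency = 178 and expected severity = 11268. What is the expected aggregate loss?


E[S] = E[N] * E[X]
= 178 * 11268
= 2.0057e+06


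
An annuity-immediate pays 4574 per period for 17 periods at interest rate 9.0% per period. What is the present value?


PV = PMT * (1 - (1+i)^(-n)) / i
= 4574 * (1 - (1+0.09)^(-17)) / 0.09
= 4574 * (1 - 0.231073) / 0.09
= 4574 * 8.543631
= 39078.5699


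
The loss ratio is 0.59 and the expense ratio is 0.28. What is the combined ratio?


Combined ratio = loss ratio + expense ratio
= 0.59 + 0.28
= 0.87


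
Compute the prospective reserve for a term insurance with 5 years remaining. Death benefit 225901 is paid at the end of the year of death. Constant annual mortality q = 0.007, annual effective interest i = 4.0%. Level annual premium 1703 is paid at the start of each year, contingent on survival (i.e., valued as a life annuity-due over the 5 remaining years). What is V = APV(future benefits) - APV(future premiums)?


v = 1/(1+i) = 0.961538
APV(future benefits) per unit = sum_{k=0}^{4} k_p_x * q * v^(k+1) = 0.030746
APV(future benefits) = 225901 * 0.030746 = 6945.6524
Life annuity-due factor ä_{x:5} = sum_{k=0}^{4} k_p_x * v^k = 4.568043
APV(future premiums) = 1703 * 4.568043 = 7779.3773
V = 6945.6524 - 7779.3773
= -833.725


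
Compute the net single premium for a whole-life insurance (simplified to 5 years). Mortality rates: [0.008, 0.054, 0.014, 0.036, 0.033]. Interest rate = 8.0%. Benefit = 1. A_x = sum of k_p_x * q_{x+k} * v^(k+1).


v = 0.925926
Year 0: k_p_x=1.0, q=0.008, term=0.007407
Year 1: k_p_x=0.992, q=0.054, term=0.045926
Year 2: k_p_x=0.938432, q=0.014, term=0.010429
Year 3: k_p_x=0.925294, q=0.036, term=0.024484
Year 4: k_p_x=0.891983, q=0.033, term=0.020033
A_x = 0.1083


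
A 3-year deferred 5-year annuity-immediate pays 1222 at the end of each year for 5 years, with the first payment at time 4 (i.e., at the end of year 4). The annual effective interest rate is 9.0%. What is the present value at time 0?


PV at time 3 of the 5-year annuity-immediate:
a_n = 1222 * (1-(1+0.09)^(-5))/0.09 = 4753.1538
Discount back 3 years to time 0:
PV = 4753.1538 * (1+0.09)^(-3)
= 4753.1538 * 0.772183
= 3670.3069


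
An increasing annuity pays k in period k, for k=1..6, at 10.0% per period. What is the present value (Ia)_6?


(Ia)_n = sum_{k=1}^{n} k * v^k, v = 1/(1+i)
v = 0.909091
Sum computed term by term:
(Ia)_6 = 14.0394


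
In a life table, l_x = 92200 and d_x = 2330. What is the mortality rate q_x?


q_x = d_x / l_x
= 2330 / 92200
= 0.0253


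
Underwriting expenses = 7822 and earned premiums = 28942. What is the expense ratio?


Expense ratio = expenses / premiums
= 7822 / 28942
= 0.2703


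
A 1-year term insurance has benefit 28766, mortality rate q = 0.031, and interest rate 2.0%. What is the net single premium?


NSP = benefit * q * v
v = 1/(1+i) = 0.980392
NSP = 28766 * 0.031 * 0.980392
= 874.2608


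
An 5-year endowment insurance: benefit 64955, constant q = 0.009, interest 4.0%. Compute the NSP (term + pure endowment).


Term component = 2557.8992
Pure endowment = 5_p_x * v^5 * benefit = 0.955803 * 0.821927 * 64955 = 51028.6599
NSP = 53586.5591


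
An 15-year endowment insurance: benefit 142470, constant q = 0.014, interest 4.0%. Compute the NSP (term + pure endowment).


Term component = 20336.5426
Pure endowment = 15_p_x * v^15 * benefit = 0.809382 * 0.555265 * 142470 = 64029.0501
NSP = 84365.5927


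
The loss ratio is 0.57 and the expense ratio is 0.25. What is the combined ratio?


Combined ratio = loss ratio + expense ratio
= 0.57 + 0.25
= 0.82


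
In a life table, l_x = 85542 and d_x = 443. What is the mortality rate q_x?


q_x = d_x / l_x
= 443 / 85542
= 0.0052


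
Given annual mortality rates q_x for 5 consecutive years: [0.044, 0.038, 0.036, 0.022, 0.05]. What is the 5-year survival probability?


p_k = 1 - q_k for each year
Survival = product of (1 - q_k)
= 0.956 * 0.962 * 0.964 * 0.978 * 0.95
= 0.8237


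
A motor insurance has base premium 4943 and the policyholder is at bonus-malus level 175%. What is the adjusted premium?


adjusted = base * BM_level / 100
= 4943 * 175 / 100
= 4943 * 1.75
= 8650.25


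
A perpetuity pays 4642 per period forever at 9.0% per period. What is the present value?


PV = PMT / i
= 4642 / 0.09
= 51577.7778


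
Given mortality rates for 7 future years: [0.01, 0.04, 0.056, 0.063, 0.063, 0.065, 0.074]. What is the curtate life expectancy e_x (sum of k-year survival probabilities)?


e_x = sum_{k=1}^{n} k_p_x
k_p_x values:
  1_p_x = 0.99
  2_p_x = 0.9504
  3_p_x = 0.897178
  4_p_x = 0.840655
  5_p_x = 0.787694
  6_p_x = 0.736494
  7_p_x = 0.681993
e_x = 5.8844


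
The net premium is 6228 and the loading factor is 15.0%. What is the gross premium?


Gross = net * (1 + loading)
= 6228 * (1 + 0.15)
= 6228 * 1.15
= 7162.2


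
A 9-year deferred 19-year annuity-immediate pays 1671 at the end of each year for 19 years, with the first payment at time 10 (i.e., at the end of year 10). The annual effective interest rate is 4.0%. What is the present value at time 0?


PV at time 9 of the 19-year annuity-immediate:
a_n = 1671 * (1-(1+0.04)^(-19))/0.04 = 21946.8127
Discount back 9 years to time 0:
PV = 21946.8127 * (1+0.04)^(-9)
= 21946.8127 * 0.702587
= 15419.5395


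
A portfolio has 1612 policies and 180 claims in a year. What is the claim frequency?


frequency = claims / policies
= 180 / 1612
= 0.1117


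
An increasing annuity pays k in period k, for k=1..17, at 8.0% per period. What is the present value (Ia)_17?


(Ia)_n = sum_{k=1}^{n} k * v^k, v = 1/(1+i)
v = 0.925926
Sum computed term by term:
(Ia)_17 = 65.71


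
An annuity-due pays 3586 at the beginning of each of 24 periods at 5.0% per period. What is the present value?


PV_due = PMT * (1-(1+i)^(-n))/i * (1+i)
PV_immediate = 49481.9295
PV_due = 49481.9295 * 1.05
= 51956.0259


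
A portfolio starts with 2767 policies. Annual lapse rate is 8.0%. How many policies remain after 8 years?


remaining = initial * (1 - lapse)^years
= 2767 * (1 - 0.08)^8
= 2767 * 0.513219
= 1420.0766


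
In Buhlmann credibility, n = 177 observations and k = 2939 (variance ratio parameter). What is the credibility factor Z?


Z = n / (n + k)
= 177 / (177 + 2939)
= 177 / 3116
= 0.0568


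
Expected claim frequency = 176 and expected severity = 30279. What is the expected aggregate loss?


E[S] = E[N] * E[X]
= 176 * 30279
= 5.3291e+06


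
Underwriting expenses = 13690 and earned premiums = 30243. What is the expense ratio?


Expense ratio = expenses / premiums
= 13690 / 30243
= 0.4527


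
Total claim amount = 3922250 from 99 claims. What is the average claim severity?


severity = total / number
= 3922250 / 99
= 39618.6869


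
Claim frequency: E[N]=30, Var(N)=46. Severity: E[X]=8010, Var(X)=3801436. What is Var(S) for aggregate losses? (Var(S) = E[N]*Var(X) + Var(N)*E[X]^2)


Var(S) = E[N]*Var(X) + Var(N)*E[X]^2
= 30*3801436 + 46*8010^2
= 114043080 + 2951364600
= 3.0654e+09


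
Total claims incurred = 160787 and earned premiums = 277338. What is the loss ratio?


Loss ratio = claims / premiums
= 160787 / 277338
= 0.5798


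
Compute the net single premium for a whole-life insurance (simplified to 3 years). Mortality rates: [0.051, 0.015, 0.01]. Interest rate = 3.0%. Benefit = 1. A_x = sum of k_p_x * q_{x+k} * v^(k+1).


v = 0.970874
Year 0: k_p_x=1.0, q=0.051, term=0.049515
Year 1: k_p_x=0.949, q=0.015, term=0.013418
Year 2: k_p_x=0.934765, q=0.01, term=0.008554
A_x = 0.0715


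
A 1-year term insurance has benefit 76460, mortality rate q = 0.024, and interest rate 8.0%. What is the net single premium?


NSP = benefit * q * v
v = 1/(1+i) = 0.925926
NSP = 76460 * 0.024 * 0.925926
= 1699.1111


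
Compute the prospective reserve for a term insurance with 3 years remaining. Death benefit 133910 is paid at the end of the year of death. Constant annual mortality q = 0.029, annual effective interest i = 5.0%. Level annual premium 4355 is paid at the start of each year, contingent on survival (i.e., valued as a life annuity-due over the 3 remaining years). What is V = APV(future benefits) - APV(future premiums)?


v = 1/(1+i) = 0.952381
APV(future benefits) per unit = sum_{k=0}^{2} k_p_x * q * v^(k+1) = 0.076779
APV(future benefits) = 133910 * 0.076779 = 10281.5394
Life annuity-due factor ä_{x:3} = sum_{k=0}^{2} k_p_x * v^k = 2.779946
APV(future premiums) = 4355 * 2.779946 = 12106.6669
V = 10281.5394 - 12106.6669
= -1825.1275


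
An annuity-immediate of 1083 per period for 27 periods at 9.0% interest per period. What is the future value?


FV = PMT * ((1+i)^n - 1) / i
= 1083 * ((1.09)^27 - 1) / 0.09
= 1083 * (10.245082 - 1) / 0.09
= 111249.155


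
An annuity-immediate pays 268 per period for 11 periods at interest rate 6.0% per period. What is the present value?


PV = PMT * (1 - (1+i)^(-n)) / i
= 268 * (1 - (1+0.06)^(-11)) / 0.06
= 268 * (1 - 0.526788) / 0.06
= 268 * 7.886875
= 2113.6824


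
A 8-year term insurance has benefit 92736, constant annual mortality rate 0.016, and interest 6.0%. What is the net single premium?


NSP = benefit * sum_{k=0}^{n-1} k_p_x * q * v^(k+1)
With constant q=0.016, v=0.943396
Sum = 0.09443
NSP = 92736 * 0.09443
= 8757.0154


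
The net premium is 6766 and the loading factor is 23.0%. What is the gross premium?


Gross = net * (1 + loading)
= 6766 * (1 + 0.23)
= 6766 * 1.23
= 8322.18


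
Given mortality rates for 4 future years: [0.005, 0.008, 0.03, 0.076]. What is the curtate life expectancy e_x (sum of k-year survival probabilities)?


e_x = sum_{k=1}^{n} k_p_x
k_p_x values:
  1_p_x = 0.995
  2_p_x = 0.98704
  3_p_x = 0.957429
  4_p_x = 0.884664
e_x = 3.8241


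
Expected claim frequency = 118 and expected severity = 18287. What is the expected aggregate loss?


E[S] = E[N] * E[X]
= 118 * 18287
= 2.1579e+06


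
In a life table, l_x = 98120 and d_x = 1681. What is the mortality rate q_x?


q_x = d_x / l_x
= 1681 / 98120
= 0.0171


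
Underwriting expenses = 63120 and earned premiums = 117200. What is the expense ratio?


Expense ratio = expenses / premiums
= 63120 / 117200
= 0.5386


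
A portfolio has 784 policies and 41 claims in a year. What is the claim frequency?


frequency = claims / policies
= 41 / 784
= 0.0523


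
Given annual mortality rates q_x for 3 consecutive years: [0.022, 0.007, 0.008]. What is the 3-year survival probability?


p_k = 1 - q_k for each year
Survival = product of (1 - q_k)
= 0.978 * 0.993 * 0.992
= 0.9634


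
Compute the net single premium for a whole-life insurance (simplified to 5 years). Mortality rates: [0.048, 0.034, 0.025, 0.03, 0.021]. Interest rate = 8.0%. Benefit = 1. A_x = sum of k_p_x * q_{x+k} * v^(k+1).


v = 0.925926
Year 0: k_p_x=1.0, q=0.048, term=0.044444
Year 1: k_p_x=0.952, q=0.034, term=0.02775
Year 2: k_p_x=0.919632, q=0.025, term=0.018251
Year 3: k_p_x=0.896641, q=0.03, term=0.019772
Year 4: k_p_x=0.869742, q=0.021, term=0.012431
A_x = 0.1226


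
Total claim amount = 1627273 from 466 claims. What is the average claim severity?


severity = total / number
= 1627273 / 466
= 3492.0021


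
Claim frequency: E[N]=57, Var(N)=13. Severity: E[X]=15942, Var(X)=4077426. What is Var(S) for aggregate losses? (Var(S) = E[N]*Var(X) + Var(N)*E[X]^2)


Var(S) = E[N]*Var(X) + Var(N)*E[X]^2
= 57*4077426 + 13*15942^2
= 232413282 + 3303915732
= 3.5363e+09


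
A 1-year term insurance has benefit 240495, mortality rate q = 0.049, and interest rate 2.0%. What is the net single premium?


NSP = benefit * q * v
v = 1/(1+i) = 0.980392
NSP = 240495 * 0.049 * 0.980392
= 11553.1912


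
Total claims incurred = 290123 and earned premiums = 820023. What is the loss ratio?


Loss ratio = claims / premiums
= 290123 / 820023
= 0.3538


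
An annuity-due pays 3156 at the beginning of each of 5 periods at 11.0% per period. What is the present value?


PV_due = PMT * (1-(1+i)^(-n))/i * (1+i)
PV_immediate = 11664.251
PV_due = 11664.251 * 1.11
= 12947.3186


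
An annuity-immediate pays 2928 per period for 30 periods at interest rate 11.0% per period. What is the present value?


PV = PMT * (1 - (1+i)^(-n)) / i
= 2928 * (1 - (1+0.11)^(-30)) / 0.11
= 2928 * (1 - 0.043683) / 0.11
= 2928 * 8.693793
= 25455.4247


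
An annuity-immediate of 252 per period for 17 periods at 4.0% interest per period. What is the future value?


FV = PMT * ((1+i)^n - 1) / i
= 252 * ((1.04)^17 - 1) / 0.04
= 252 * (1.9479 - 1) / 0.04
= 5971.7731


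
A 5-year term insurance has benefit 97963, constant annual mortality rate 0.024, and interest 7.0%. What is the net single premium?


NSP = benefit * sum_{k=0}^{n-1} k_p_x * q * v^(k+1)
With constant q=0.024, v=0.934579
Sum = 0.094101
NSP = 97963 * 0.094101
= 9218.4287


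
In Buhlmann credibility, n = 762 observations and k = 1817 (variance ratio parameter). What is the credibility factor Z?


Z = n / (n + k)
= 762 / (762 + 1817)
= 762 / 2579
= 0.2955


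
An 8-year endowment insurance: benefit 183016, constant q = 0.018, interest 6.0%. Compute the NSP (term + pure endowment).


Term component = 19319.8794
Pure endowment = 8_p_x * v^8 * benefit = 0.864753 * 0.627412 * 183016 = 99296.5225
NSP = 118616.402


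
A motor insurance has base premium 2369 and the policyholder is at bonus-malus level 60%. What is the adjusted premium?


adjusted = base * BM_level / 100
= 2369 * 60 / 100
= 2369 * 0.6
= 1421.4


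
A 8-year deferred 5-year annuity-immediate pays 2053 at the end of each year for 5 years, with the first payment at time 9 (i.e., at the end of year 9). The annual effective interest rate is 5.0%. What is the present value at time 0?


PV at time 8 of the 5-year annuity-immediate:
a_n = 2053 * (1-(1+0.05)^(-5))/0.05 = 8888.4156
Discount back 8 years to time 0:
PV = 8888.4156 * (1+0.05)^(-8)
= 8888.4156 * 0.676839
= 6016.0295


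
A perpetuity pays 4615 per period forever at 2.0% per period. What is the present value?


PV = PMT / i
= 4615 / 0.02
= 230750.0


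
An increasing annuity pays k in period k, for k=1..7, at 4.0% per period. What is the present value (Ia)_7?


(Ia)_n = sum_{k=1}^{n} k * v^k, v = 1/(1+i)
v = 0.961538
Sum computed term by term:
(Ia)_7 = 23.0678


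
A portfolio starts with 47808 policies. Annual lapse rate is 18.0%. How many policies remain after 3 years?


remaining = initial * (1 - lapse)^years
= 47808 * (1 - 0.18)^3
= 47808 * 0.551368
= 26359.8013


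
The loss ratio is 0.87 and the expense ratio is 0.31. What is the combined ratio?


Combined ratio = loss ratio + expense ratio
= 0.87 + 0.31
= 1.18


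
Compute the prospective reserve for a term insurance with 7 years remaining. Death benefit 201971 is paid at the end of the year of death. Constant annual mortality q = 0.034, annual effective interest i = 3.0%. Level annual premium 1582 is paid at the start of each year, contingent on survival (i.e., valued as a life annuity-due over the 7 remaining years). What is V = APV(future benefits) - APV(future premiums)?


v = 1/(1+i) = 0.970874
APV(future benefits) per unit = sum_{k=0}^{6} k_p_x * q * v^(k+1) = 0.192189
APV(future benefits) = 201971 * 0.192189 = 38816.5388
Life annuity-due factor ä_{x:7} = sum_{k=0}^{6} k_p_x * v^k = 5.822186
APV(future premiums) = 1582 * 5.822186 = 9210.6988
V = 38816.5388 - 9210.6988
= 29605.8401


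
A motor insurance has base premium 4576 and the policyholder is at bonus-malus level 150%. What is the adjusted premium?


adjusted = base * BM_level / 100
= 4576 * 150 / 100
= 4576 * 1.5
= 6864.0


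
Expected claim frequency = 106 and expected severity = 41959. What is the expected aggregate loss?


E[S] = E[N] * E[X]
= 106 * 41959
= 4.4477e+06


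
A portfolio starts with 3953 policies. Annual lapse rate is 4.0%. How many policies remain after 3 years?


remaining = initial * (1 - lapse)^years
= 3953 * (1 - 0.04)^3
= 3953 * 0.884736
= 3497.3614


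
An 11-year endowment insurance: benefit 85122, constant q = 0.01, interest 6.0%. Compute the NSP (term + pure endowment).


Term component = 6424.8502
Pure endowment = 11_p_x * v^11 * benefit = 0.895338 * 0.526788 * 85122 = 40148.0487
NSP = 46572.8988


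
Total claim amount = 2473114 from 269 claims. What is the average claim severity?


severity = total / number
= 2473114 / 269
= 9193.7323


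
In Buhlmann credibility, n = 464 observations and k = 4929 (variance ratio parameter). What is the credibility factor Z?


Z = n / (n + k)
= 464 / (464 + 4929)
= 464 / 5393
= 0.086


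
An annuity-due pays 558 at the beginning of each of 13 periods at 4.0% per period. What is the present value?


PV_due = PMT * (1-(1+i)^(-n))/i * (1+i)
PV_immediate = 5571.9915
PV_due = 5571.9915 * 1.04
= 5794.8712


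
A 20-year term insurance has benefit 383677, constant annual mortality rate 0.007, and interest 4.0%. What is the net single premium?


NSP = benefit * sum_{k=0}^{n-1} k_p_x * q * v^(k+1)
With constant q=0.007, v=0.961538
Sum = 0.089873
NSP = 383677 * 0.089873
= 34482.1189


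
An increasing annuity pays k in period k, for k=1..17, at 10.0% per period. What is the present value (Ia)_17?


(Ia)_n = sum_{k=1}^{n} k * v^k, v = 1/(1+i)
v = 0.909091
Sum computed term by term:
(Ia)_17 = 54.6035


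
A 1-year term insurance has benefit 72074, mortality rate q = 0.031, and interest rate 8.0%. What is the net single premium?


NSP = benefit * q * v
v = 1/(1+i) = 0.925926
NSP = 72074 * 0.031 * 0.925926
= 2068.7907


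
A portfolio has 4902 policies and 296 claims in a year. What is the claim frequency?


frequency = claims / policies
= 296 / 4902
= 0.0604


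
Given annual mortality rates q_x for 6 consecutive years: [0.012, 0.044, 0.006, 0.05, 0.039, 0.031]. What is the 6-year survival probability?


p_k = 1 - q_k for each year
Survival = product of (1 - q_k)
= 0.988 * 0.956 * 0.994 * 0.95 * 0.961 * 0.969
= 0.8306


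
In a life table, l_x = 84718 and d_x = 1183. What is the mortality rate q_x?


q_x = d_x / l_x
= 1183 / 84718
= 0.014


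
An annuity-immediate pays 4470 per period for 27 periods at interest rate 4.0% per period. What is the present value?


PV = PMT * (1 - (1+i)^(-n)) / i
= 4470 * (1 - (1+0.04)^(-27)) / 0.04
= 4470 * (1 - 0.346817) / 0.04
= 4470 * 16.329586
= 72993.2483


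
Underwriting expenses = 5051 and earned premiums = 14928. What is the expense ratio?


Expense ratio = expenses / premiums
= 5051 / 14928
= 0.3384


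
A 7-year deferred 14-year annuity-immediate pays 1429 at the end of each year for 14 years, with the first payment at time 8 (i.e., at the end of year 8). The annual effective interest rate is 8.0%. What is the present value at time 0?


PV at time 7 of the 14-year annuity-immediate:
a_n = 1429 * (1-(1+0.08)^(-14))/0.08 = 11781.0146
Discount back 7 years to time 0:
PV = 11781.0146 * (1+0.08)^(-7)
= 11781.0146 * 0.58349
= 6874.1089


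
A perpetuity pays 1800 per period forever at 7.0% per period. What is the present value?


PV = PMT / i
= 1800 / 0.07
= 25714.2857


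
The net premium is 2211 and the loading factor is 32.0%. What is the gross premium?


Gross = net * (1 + loading)
= 2211 * (1 + 0.32)
= 2211 * 1.32
= 2918.52


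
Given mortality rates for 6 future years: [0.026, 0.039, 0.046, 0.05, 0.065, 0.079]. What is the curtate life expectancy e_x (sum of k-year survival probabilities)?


e_x = sum_{k=1}^{n} k_p_x
k_p_x values:
  1_p_x = 0.974
  2_p_x = 0.936014
  3_p_x = 0.892957
  4_p_x = 0.848309
  5_p_x = 0.793169
  6_p_x = 0.730509
e_x = 5.175


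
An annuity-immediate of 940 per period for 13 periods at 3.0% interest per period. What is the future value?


FV = PMT * ((1+i)^n - 1) / i
= 940 * ((1.03)^13 - 1) / 0.03
= 940 * (1.468534 - 1) / 0.03
= 14680.723


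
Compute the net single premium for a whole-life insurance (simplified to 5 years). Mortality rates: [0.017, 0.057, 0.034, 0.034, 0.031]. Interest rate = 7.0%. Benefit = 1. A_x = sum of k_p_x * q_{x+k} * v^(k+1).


v = 0.934579
Year 0: k_p_x=1.0, q=0.017, term=0.015888
Year 1: k_p_x=0.983, q=0.057, term=0.04894
Year 2: k_p_x=0.926969, q=0.034, term=0.025727
Year 3: k_p_x=0.895452, q=0.034, term=0.023227
Year 4: k_p_x=0.865007, q=0.031, term=0.019119
A_x = 0.1329


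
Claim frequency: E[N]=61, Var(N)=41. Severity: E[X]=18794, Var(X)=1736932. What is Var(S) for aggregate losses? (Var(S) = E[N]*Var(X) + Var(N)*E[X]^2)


Var(S) = E[N]*Var(X) + Var(N)*E[X]^2
= 61*1736932 + 41*18794^2
= 105952852 + 14481791876
= 1.4588e+10


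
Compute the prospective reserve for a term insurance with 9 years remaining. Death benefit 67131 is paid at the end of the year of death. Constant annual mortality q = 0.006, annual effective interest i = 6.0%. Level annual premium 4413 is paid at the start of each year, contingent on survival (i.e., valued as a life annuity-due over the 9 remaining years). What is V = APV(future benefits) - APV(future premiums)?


v = 1/(1+i) = 0.943396
APV(future benefits) per unit = sum_{k=0}^{8} k_p_x * q * v^(k+1) = 0.039937
APV(future benefits) = 67131 * 0.039937 = 2681.0144
Life annuity-due factor ä_{x:9} = sum_{k=0}^{8} k_p_x * v^k = 7.055546
APV(future premiums) = 4413 * 7.055546 = 31136.1256
V = 2681.0144 - 31136.1256
= -28455.1112


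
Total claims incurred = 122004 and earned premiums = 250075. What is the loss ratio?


Loss ratio = claims / premiums
= 122004 / 250075
= 0.4879


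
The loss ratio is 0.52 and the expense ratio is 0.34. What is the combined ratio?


Combined ratio = loss ratio + expense ratio
= 0.52 + 0.34
= 0.86


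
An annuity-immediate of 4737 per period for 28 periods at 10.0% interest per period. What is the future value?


FV = PMT * ((1+i)^n - 1) / i
= 4737 * ((1.1)^28 - 1) / 0.1
= 4737 * (14.420994 - 1) / 0.1
= 635752.4673


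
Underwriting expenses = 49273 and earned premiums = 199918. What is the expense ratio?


Expense ratio = expenses / premiums
= 49273 / 199918
= 0.2465


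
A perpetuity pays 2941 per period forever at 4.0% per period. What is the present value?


PV = PMT / i
= 2941 / 0.04
= 73525.0


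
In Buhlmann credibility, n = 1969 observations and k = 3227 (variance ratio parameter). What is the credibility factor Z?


Z = n / (n + k)
= 1969 / (1969 + 3227)
= 1969 / 5196
= 0.3789


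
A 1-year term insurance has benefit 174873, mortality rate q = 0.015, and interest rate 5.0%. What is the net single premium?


NSP = benefit * q * v
v = 1/(1+i) = 0.952381
NSP = 174873 * 0.015 * 0.952381
= 2498.1857


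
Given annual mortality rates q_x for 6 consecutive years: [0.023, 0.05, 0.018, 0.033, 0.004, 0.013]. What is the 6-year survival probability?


p_k = 1 - q_k for each year
Survival = product of (1 - q_k)
= 0.977 * 0.95 * 0.982 * 0.967 * 0.996 * 0.987
= 0.8664


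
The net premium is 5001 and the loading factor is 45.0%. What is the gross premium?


Gross = net * (1 + loading)
= 5001 * (1 + 0.45)
= 5001 * 1.45
= 7251.45


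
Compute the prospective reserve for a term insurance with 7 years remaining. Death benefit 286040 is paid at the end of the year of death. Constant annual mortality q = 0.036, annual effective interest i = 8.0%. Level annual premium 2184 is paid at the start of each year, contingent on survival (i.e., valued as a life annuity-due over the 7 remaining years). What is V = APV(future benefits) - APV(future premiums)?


v = 1/(1+i) = 0.925926
APV(future benefits) per unit = sum_{k=0}^{6} k_p_x * q * v^(k+1) = 0.170251
APV(future benefits) = 286040 * 0.170251 = 48698.7382
Life annuity-due factor ä_{x:7} = sum_{k=0}^{6} k_p_x * v^k = 5.107545
APV(future premiums) = 2184 * 5.107545 = 11154.8781
V = 48698.7382 - 11154.8781
= 37543.8601


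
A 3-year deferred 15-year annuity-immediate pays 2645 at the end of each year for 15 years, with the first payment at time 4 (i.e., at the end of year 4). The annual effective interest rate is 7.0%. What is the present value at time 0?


PV at time 3 of the 15-year annuity-immediate:
a_n = 2645 * (1-(1+0.07)^(-15))/0.07 = 24090.4325
Discount back 3 years to time 0:
PV = 24090.4325 * (1+0.07)^(-3)
= 24090.4325 * 0.816298
= 19664.9689


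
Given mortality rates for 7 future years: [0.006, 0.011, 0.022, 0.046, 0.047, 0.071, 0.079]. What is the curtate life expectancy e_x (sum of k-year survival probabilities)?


e_x = sum_{k=1}^{n} k_p_x
k_p_x values:
  1_p_x = 0.994
  2_p_x = 0.983066
  3_p_x = 0.961439
  4_p_x = 0.917212
  5_p_x = 0.874103
  6_p_x = 0.812042
  7_p_x = 0.747891
e_x = 6.2898


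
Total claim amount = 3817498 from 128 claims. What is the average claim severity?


severity = total / number
= 3817498 / 128
= 29824.2031


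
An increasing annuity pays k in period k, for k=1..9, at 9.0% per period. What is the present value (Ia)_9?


(Ia)_n = sum_{k=1}^{n} k * v^k, v = 1/(1+i)
v = 0.917431
Sum computed term by term:
(Ia)_9 = 26.5663


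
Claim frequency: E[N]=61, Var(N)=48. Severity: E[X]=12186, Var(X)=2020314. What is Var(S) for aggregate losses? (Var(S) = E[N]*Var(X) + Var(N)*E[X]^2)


Var(S) = E[N]*Var(X) + Var(N)*E[X]^2
= 61*2020314 + 48*12186^2
= 123239154 + 7127932608
= 7.2512e+09


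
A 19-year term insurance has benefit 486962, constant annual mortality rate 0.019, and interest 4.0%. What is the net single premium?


NSP = benefit * sum_{k=0}^{n-1} k_p_x * q * v^(k+1)
With constant q=0.019, v=0.961538
Sum = 0.215869
NSP = 486962 * 0.215869
= 105120.1982


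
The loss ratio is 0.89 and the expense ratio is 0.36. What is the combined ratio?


Combined ratio = loss ratio + expense ratio
= 0.89 + 0.36
= 1.25


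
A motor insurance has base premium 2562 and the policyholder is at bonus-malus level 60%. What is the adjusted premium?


adjusted = base * BM_level / 100
= 2562 * 60 / 100
= 2562 * 0.6
= 1537.2


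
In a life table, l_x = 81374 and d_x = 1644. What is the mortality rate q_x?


q_x = d_x / l_x
= 1644 / 81374
= 0.0202


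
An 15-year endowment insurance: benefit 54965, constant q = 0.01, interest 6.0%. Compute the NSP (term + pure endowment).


Term component = 5034.2263
Pure endowment = 15_p_x * v^15 * benefit = 0.860058 * 0.417265 * 54965 = 19725.4161
NSP = 24759.6423


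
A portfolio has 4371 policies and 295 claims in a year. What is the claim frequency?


frequency = claims / policies
= 295 / 4371
= 0.0675


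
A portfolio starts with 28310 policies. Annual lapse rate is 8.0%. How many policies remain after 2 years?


remaining = initial * (1 - lapse)^years
= 28310 * (1 - 0.08)^2
= 28310 * 0.8464
= 23961.584


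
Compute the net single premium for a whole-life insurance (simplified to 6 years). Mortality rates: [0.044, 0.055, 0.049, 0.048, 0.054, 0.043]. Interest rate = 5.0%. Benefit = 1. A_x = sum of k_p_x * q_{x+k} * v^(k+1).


v = 0.952381
Year 0: k_p_x=1.0, q=0.044, term=0.041905
Year 1: k_p_x=0.956, q=0.055, term=0.047692
Year 2: k_p_x=0.90342, q=0.049, term=0.03824
Year 3: k_p_x=0.859152, q=0.048, term=0.033928
Year 4: k_p_x=0.817913, q=0.054, term=0.034606
Year 5: k_p_x=0.773746, q=0.043, term=0.024827
A_x = 0.2212


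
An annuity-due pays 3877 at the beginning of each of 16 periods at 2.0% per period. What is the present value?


PV_due = PMT * (1-(1+i)^(-n))/i * (1+i)
PV_immediate = 52640.779
PV_due = 52640.779 * 1.02
= 53693.5946


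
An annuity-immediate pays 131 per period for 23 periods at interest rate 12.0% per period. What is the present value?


PV = PMT * (1 - (1+i)^(-n)) / i
= 131 * (1 - (1+0.12)^(-23)) / 0.12
= 131 * (1 - 0.073788) / 0.12
= 131 * 7.718434
= 1011.1148


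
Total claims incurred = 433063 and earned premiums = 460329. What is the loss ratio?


Loss ratio = claims / premiums
= 433063 / 460329
= 0.9408


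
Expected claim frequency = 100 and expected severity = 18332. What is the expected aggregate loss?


E[S] = E[N] * E[X]
= 100 * 18332
= 1.8332e+06


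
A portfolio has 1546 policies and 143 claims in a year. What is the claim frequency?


frequency = claims / policies
= 143 / 1546
= 0.0925


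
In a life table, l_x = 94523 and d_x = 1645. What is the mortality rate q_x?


q_x = d_x / l_x
= 1645 / 94523
= 0.0174


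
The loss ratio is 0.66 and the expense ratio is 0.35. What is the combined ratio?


Combined ratio = loss ratio + expense ratio
= 0.66 + 0.35
= 1.01


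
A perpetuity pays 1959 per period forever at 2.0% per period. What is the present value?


PV = PMT / i
= 1959 / 0.02
= 97950.0


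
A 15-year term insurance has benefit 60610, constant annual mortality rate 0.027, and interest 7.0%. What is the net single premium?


NSP = benefit * sum_{k=0}^{n-1} k_p_x * q * v^(k+1)
With constant q=0.027, v=0.934579
Sum = 0.211435
NSP = 60610 * 0.211435
= 12815.0647


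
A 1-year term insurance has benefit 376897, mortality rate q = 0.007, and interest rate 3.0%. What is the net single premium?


NSP = benefit * q * v
v = 1/(1+i) = 0.970874
NSP = 376897 * 0.007 * 0.970874
= 2561.4359


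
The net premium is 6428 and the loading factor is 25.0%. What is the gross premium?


Gross = net * (1 + loading)
= 6428 * (1 + 0.25)
= 6428 * 1.25
= 8035.0


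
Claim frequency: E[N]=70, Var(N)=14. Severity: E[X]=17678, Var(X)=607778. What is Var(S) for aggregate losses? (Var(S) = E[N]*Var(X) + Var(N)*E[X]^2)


Var(S) = E[N]*Var(X) + Var(N)*E[X]^2
= 70*607778 + 14*17678^2
= 42544460 + 4375163576
= 4.4177e+09
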